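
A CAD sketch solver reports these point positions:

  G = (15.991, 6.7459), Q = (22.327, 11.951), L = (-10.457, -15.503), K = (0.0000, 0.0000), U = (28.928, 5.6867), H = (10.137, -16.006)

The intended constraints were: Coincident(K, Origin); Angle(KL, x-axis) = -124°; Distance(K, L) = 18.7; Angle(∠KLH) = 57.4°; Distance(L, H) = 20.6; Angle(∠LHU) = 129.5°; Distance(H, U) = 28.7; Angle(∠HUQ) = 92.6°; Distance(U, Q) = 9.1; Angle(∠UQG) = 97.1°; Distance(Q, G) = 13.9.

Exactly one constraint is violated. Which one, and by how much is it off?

Distance(Q, G) = 13.9 — off by 5.70.

K = (0.00, 0.00) ✓; KL at -124.0° ✓; |KL| = 18.70 ✓; ∠KLH = 57.40° ✓; |LH| = 20.60 ✓; ∠LHU = 129.5° ✓; |HU| = 28.70 ✓; ∠HUQ = 92.60° ✓; |UQ| = 9.100 ✓; ∠UQG = 97.10° ✓; |QG| = 8.200 ✗.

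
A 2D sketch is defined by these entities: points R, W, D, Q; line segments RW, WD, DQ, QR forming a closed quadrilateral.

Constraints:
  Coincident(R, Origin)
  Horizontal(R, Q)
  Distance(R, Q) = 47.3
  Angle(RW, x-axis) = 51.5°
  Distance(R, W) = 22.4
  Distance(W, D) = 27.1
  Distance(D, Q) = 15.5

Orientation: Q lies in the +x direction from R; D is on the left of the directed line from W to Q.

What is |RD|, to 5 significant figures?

43.185

Checks: |RQ| = 47.30 ✓; |RW| = 22.40 ✓; |WD| = 27.10 ✓; |DQ| = 15.50 ✓.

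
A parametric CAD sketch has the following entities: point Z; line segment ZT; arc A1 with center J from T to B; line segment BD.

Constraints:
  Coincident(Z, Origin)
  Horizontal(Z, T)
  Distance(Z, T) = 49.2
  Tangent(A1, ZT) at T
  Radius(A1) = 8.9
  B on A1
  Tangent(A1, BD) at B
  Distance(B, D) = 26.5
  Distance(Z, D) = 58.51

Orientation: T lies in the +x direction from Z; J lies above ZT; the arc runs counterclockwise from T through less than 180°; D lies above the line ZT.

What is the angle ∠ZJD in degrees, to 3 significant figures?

92.9°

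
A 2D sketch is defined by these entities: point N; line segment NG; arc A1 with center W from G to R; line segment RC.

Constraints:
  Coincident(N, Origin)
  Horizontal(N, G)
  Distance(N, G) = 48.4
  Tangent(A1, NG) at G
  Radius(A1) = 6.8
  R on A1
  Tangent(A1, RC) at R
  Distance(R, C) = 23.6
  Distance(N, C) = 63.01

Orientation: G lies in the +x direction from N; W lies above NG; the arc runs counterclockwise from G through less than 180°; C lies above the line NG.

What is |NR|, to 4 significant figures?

55.62

N is at the origin; N and G share the same y with |NG| = 48.4 and G on the +x side, so G = (48.40, 0.000). A1 meets NG tangentially, so WG is at right angles to NG, so W = G + (0, 6.8) = (48.40, 6.800). Since WR ⟂ RC (tangency), |WC| = √(6.8² + 23.6²) = 24.56 regardless of where R sits on A1. So C lies on both circle(N, 63.01) and circle(W, 24.56); the above-NG intersection is C = (55.19, 30.40). R is the foot of the tangent from C: R = (55.20, 6.803).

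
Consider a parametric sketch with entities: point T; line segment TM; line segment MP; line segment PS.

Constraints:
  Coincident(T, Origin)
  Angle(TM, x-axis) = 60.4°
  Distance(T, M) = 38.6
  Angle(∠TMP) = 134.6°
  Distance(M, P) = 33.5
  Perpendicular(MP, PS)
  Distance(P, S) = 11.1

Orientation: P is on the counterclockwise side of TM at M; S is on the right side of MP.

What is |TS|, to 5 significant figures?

71.843

T is at the origin; TM runs at 60.4° with length 38.6, so M = 38.6·(cos 60.4°, sin 60.4°) = (19.066, 33.563). ∠TMP = 134.6°, so MP runs at 60.4° + (180° − 134.6°) = 105.80° from the x-axis; with |MP| = 33.5, P = M + 33.5·(cos 105.80°, sin 105.80°) = (9.9448, 65.797). MP ⟂ PS; with |PS| = 11.1 on the right of MP, S = P + 11.1·(0.96222, 0.27228) = (20.625, 68.819). Then |TS| = |S − T| = 71.843.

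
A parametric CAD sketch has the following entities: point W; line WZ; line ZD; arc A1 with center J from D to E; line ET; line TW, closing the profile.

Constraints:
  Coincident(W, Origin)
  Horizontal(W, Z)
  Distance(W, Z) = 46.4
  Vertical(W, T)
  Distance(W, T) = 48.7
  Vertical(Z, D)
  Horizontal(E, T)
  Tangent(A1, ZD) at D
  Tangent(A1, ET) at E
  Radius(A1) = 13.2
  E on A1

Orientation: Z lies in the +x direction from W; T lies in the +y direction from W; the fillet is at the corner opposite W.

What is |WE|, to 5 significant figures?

58.940

W is at the origin; W and Z share the same y with |WZ| = 46.4 and Z on the +x side, so Z = (46.400, 0.0000). WT is vertical with |WT| = 48.7 and T on the +y side, so T = (0.0000, 48.700). The virtual corner opposite W is at (46.400, 48.700). Since A1 is tangent to ZD there, JD ⟂ ZD and since A1 is tangent to ET there, JE ⟂ ET, with radius 13.2, so the center J sits 13.2 in from both sides at J = (33.200, 35.500). That places the tangent points at D = (46.400, 35.500) on ZD and E = (33.200, 48.700) on ET. Then |WE| = |E − W| = 58.940.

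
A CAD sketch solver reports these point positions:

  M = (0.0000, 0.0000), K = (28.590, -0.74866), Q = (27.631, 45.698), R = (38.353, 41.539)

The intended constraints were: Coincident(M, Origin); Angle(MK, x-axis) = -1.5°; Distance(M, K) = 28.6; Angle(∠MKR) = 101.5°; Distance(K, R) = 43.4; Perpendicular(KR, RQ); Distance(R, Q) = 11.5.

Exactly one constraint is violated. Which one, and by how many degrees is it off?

Perpendicular(KR, RQ) — off by 8.20°.

M = (0.00, 0.00) ✓; MK at -1.500° ✓; |MK| = 28.60 ✓; ∠MKR = 101.5° ✓; |KR| = 43.40 ✓; ∠(KR, RQ) = 81.80° ✗; |RQ| = 11.50 ✓.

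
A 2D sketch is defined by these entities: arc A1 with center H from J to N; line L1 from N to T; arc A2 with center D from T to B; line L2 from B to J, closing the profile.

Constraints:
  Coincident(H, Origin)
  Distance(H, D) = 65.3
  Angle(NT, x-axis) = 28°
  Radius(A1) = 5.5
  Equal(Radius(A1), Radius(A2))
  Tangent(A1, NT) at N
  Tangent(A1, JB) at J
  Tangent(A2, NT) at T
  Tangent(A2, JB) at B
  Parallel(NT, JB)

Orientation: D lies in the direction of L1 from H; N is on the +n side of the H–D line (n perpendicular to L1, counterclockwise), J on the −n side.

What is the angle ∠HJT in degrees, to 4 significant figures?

80.44°

Tangency of A1 to both parallel lines with radius 5.5 puts N and J at H ± 5.5·n: N = (-2.582, 4.856), J = (2.582, -4.856). Equal radii place T and B the same way about D: T = D + 5.5·n = (55.07, 35.51), B = D − 5.5·n = (60.24, 25.80). Then cos ∠HJT = JH·JT / (|JH||JT|), giving 80.44°.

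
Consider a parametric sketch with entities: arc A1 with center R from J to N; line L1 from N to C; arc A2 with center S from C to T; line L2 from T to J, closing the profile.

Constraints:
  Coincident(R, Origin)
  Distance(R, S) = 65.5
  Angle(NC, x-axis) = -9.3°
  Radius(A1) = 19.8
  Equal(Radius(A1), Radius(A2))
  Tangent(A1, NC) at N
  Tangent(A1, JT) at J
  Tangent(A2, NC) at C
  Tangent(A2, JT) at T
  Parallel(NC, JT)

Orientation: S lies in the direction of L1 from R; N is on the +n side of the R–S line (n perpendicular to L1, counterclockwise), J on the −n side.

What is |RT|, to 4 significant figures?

68.43

The slot axis is L1's direction at -9.3°, so u = (cos -9.3°, sin -9.3°) = (0.9869, -0.1616) and n = (−sin -9.3°, cos -9.3°) = (0.1616, 0.9869). R is at the origin and S lies 65.5 along u from R, so S = 65.5·u = (64.64, -10.59). Tangency of A1 to both parallel lines with radius 19.8 puts N and J at R ± 19.8·n: N = (3.200, 19.54), J = (-3.200, -19.54). Equal radii place C and T the same way about S: C = S + 19.8·n = (67.84, 8.955), T = S − 19.8·n = (61.44, -30.12). Then |RT| = |T − R| = 68.43.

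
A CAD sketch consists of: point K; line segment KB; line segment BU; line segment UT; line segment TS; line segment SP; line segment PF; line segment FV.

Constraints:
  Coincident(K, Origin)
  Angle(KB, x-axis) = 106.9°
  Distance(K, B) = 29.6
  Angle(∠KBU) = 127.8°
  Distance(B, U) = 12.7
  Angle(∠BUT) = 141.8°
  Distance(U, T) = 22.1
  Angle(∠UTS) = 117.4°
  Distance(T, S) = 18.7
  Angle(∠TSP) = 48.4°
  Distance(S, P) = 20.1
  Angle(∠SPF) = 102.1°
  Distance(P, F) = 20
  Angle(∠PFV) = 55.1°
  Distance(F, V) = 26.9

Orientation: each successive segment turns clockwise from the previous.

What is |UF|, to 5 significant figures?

14.561

K is at the origin; KB runs at 106.9° with length 29.6, so B = (-8.6048, 28.322). ∠KBU = 127.8° gives BU at 54.700° from the x-axis; with |BU| = 12.7, U = (-1.2660, 38.687). ∠BUT = 141.8° gives UT at 16.500° from the x-axis; with |UT| = 22.1, T = (19.924, 44.963). ∠UTS = 117.4° gives TS at -46.100° from the x-axis; with |TS| = 18.7, S = (32.891, 31.489). ∠TSP = 48.4° gives SP at -177.70° from the x-axis; with |SP| = 20.1, P = (12.807, 30.682). ∠SPF = 102.1° gives PF at 104.40° from the x-axis; with |PF| = 20.0, F = (7.8329, 50.054). Then |UF| = |F − U| = 14.561.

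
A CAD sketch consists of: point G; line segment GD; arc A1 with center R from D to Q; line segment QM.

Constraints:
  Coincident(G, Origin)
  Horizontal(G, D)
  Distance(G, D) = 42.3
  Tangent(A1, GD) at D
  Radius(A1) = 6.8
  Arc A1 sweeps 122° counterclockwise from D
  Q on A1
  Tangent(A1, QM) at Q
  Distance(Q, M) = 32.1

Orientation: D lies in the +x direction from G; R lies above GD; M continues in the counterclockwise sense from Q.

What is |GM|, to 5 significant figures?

48.787

On A1, D sits at bearing -90° from R; a 122° counterclockwise sweep puts Q at bearing 32°, so Q = R + 6.8·(cos 32°, sin 32°) = (48.067, 10.403). The tangent condition forces RQ to be normal to QM, so QM runs along (−sin 32°, cos 32°); with |QM| = 32.1, M = (31.056, 37.626). Then |GM| = |M − G| = 48.787.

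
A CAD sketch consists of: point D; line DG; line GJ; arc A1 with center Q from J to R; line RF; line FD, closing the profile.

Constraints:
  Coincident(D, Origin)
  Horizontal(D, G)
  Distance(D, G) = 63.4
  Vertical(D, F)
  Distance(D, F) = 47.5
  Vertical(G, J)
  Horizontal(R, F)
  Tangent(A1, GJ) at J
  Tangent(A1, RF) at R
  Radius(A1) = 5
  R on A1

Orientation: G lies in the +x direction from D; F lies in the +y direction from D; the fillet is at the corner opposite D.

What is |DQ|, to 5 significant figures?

72.227

DF is vertical with |DF| = 47.5 and F on the +y side, so F = (0.0000, 47.500). The virtual corner opposite D is at (63.400, 47.500). The tangent condition forces QJ to be normal to GJ and since A1 is tangent to RF there, QR ⟂ RF, with radius 5.0, so the center Q sits 5.0 in from both sides at Q = (58.400, 42.500). Then |DQ| = |Q − D| = 72.227.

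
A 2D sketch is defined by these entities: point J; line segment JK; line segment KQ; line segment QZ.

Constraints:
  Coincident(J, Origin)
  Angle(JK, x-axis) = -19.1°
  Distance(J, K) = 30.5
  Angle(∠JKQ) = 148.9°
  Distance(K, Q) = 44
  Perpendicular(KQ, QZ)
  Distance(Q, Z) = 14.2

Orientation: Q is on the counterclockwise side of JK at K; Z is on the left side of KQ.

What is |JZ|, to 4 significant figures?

70.13

∠JKQ = 148.9°, so KQ runs at -19.1° + (180° − 148.9°) = 12.00° from the x-axis; with |KQ| = 44.0, Q = K + 44.0·(cos 12.00°, sin 12.00°) = (71.86, -0.8320). KQ ⟂ QZ; with |QZ| = 14.2 on the left of KQ, Z = Q + 14.2·(-0.2079, 0.9781) = (68.91, 13.06). Then |JZ| = |Z − J| = 70.13.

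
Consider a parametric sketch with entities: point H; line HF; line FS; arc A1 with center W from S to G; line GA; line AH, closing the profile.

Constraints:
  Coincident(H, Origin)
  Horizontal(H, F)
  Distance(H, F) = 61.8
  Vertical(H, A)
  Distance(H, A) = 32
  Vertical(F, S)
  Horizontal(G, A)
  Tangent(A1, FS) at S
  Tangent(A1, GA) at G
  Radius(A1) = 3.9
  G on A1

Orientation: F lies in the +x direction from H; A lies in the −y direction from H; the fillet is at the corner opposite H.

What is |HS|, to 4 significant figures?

67.89

H is at the origin; HF is horizontal with |HF| = 61.8 and F on the +x side, so F = (61.80, 0.000). HA is vertical with |HA| = 32.0 and A on the −y side, so A = (0.000, -32.00). The virtual corner opposite H is at (61.80, -32.00). Since A1 is tangent to FS there, WS ⟂ FS and the tangent condition forces WG to be normal to GA, with radius 3.9, so the center W sits 3.9 in from both sides at W = (57.90, -28.10). That places the tangent points at S = (61.80, -28.10) on FS and G = (57.90, -32.00) on GA. Then |HS| = |S − H| = 67.89.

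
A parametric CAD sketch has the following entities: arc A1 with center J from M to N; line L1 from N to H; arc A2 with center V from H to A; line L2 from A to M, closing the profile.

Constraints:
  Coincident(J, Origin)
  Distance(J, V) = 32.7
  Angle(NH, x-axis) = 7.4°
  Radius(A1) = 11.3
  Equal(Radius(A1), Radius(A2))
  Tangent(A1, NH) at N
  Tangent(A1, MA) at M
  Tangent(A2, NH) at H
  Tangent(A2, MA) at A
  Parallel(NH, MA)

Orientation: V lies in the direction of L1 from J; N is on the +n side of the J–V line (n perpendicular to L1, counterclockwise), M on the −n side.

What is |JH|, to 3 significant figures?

34.6

The slot axis is L1's direction at 7.4°, so u = (cos 7.4°, sin 7.4°) = (0.992, 0.129) and n = (−sin 7.4°, cos 7.4°) = (-0.129, 0.992). J is at the origin and V lies 32.7 along u from J, so V = 32.7·u = (32.4, 4.21). Tangency of A1 to both parallel lines with radius 11.3 puts N and M at J ± 11.3·n: N = (-1.46, 11.2), M = (1.46, -11.2). Equal radii place H and A the same way about V: H = V + 11.3·n = (31.0, 15.4), A = V − 11.3·n = (33.9, -6.99). Then |JH| = |H − J| = 34.6.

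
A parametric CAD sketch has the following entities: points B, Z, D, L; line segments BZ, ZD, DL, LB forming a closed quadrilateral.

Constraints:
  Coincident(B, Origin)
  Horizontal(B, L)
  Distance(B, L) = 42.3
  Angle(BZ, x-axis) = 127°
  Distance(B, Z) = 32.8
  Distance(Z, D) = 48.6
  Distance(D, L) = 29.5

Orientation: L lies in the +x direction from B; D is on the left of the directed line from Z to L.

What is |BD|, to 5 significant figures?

39.020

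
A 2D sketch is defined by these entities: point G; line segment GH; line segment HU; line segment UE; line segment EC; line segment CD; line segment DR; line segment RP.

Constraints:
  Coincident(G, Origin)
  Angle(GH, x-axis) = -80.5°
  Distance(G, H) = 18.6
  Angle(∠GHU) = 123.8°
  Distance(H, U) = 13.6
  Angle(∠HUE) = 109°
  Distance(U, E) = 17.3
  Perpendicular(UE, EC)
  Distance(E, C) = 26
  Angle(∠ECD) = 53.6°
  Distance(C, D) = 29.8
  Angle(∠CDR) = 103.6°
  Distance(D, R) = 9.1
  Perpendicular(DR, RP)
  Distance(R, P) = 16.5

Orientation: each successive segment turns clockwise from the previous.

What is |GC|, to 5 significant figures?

10.615

G is at the origin; GH runs at -80.5° with length 18.6, so H = (3.0699, -18.345). ∠GHU = 123.8° gives HU at -136.70° from the x-axis; with |HU| = 13.6, U = (-6.8278, -27.672). ∠HUE = 109.0° gives UE at 152.30° from the x-axis; with |UE| = 17.3, E = (-22.145, -19.630). The perpendicularity gives EC at right angles to UE, so EC runs at 62.300°; with |EC| = 26.0, C = (-10.059, 3.3900). Then |GC| = |C − G| = 10.615.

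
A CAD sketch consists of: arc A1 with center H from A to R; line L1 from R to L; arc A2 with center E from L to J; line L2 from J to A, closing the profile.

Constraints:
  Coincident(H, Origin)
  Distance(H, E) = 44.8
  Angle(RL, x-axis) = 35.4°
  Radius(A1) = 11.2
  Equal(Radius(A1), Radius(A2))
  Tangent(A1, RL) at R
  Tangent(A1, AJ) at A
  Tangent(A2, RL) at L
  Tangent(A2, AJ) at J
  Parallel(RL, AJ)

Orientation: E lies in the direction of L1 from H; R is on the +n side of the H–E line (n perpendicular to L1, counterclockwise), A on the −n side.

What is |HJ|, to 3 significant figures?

46.2

The slot axis is L1's direction at 35.4°, so u = (cos 35.4°, sin 35.4°) = (0.815, 0.579) and n = (−sin 35.4°, cos 35.4°) = (-0.579, 0.815). H is at the origin and E lies 44.8 along u from H, so E = 44.8·u = (36.5, 26.0). Tangency of A1 to both parallel lines with radius 11.2 puts R and A at H ± 11.2·n: R = (-6.49, 9.13), A = (6.49, -9.13). Equal radii place L and J the same way about E: L = E + 11.2·n = (30.0, 35.1), J = E − 11.2·n = (43.0, 16.8). Then |HJ| = |J − H| = 46.2.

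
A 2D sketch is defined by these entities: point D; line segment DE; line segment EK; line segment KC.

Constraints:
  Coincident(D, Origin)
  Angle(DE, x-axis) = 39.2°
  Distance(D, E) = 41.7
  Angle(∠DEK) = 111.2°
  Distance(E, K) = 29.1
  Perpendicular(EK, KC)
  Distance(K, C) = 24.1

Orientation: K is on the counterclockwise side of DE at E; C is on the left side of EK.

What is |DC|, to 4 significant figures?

46.59

D is at the origin; DE runs at 39.2° with length 41.7, so E = 41.7·(cos 39.2°, sin 39.2°) = (32.32, 26.36). ∠DEK = 111.2°, so EK runs at 39.2° + (180° − 111.2°) = 108.0° from the x-axis; with |EK| = 29.1, K = E + 29.1·(cos 108.0°, sin 108.0°) = (23.32, 54.03). EK ⟂ KC; with |KC| = 24.1 on the left of EK, C = K + 24.1·(-0.9511, -0.3090) = (0.4023, 46.58). Then |DC| = |C − D| = 46.59.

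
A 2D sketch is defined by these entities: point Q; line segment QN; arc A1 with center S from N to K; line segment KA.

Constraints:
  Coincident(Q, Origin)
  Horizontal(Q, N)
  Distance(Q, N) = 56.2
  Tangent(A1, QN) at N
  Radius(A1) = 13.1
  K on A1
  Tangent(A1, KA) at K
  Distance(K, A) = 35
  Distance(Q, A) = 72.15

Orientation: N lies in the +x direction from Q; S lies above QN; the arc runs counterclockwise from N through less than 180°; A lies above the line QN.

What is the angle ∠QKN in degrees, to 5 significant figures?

42.908°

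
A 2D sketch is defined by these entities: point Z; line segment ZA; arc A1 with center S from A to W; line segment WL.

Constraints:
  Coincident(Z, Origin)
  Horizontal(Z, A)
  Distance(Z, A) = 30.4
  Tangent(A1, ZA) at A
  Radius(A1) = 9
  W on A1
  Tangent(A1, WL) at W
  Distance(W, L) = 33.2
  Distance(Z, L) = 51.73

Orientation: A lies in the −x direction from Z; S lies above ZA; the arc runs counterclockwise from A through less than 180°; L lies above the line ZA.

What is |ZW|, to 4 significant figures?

24.14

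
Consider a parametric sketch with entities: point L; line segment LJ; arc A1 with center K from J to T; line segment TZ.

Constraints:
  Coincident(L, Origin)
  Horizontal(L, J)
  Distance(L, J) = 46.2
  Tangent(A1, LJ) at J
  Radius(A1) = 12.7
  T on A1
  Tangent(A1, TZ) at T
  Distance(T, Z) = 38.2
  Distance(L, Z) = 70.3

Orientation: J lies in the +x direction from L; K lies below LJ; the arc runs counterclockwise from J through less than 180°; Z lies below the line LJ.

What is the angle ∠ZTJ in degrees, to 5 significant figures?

125.78°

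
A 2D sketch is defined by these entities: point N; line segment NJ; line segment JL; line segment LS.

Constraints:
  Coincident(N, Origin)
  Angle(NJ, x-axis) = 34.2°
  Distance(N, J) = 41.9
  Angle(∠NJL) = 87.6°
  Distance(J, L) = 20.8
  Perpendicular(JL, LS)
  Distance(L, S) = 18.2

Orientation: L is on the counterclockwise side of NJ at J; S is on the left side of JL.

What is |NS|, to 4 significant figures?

30.38

N is at the origin; NJ runs at 34.2° with length 41.9, so J = 41.9·(cos 34.2°, sin 34.2°) = (34.65, 23.55). ∠NJL = 87.6°, so JL runs at 34.2° + (180° − 87.6°) = 126.6° from the x-axis; with |JL| = 20.8, L = J + 20.8·(cos 126.6°, sin 126.6°) = (22.25, 40.25). The perpendicularity gives LS at right angles to JL; with |LS| = 18.2 on the left of JL, S = L + 18.2·(-0.8028, -0.5962) = (7.642, 29.40). Then |NS| = |S − N| = 30.38.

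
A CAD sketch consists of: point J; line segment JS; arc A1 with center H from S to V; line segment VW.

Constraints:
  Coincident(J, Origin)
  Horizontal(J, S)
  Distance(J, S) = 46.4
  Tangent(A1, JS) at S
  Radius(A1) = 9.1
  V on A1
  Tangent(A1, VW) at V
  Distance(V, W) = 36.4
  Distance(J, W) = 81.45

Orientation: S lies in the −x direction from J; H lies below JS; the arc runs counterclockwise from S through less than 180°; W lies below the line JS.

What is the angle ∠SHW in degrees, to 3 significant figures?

134°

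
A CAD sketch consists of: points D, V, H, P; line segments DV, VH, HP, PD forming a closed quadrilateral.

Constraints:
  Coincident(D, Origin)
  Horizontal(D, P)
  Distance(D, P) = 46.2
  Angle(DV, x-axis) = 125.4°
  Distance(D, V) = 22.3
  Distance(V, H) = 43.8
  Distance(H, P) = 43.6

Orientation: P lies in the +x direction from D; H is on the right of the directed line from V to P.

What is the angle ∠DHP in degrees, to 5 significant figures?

82.628°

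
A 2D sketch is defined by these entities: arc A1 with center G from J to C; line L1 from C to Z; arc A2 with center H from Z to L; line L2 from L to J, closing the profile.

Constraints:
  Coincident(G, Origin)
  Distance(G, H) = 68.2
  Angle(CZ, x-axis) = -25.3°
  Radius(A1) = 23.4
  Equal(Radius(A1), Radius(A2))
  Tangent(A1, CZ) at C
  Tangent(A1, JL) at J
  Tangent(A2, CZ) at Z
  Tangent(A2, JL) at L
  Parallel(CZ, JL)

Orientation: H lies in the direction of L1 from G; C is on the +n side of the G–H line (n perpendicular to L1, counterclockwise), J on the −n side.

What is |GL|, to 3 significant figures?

72.1

The slot axis is L1's direction at -25.3°, so u = (cos -25.3°, sin -25.3°) = (0.904, -0.427) and n = (−sin -25.3°, cos -25.3°) = (0.427, 0.904). G is at the origin and H lies 68.2 along u from G, so H = 68.2·u = (61.7, -29.1). Tangency of A1 to both parallel lines with radius 23.4 puts C and J at G ± 23.4·n: C = (10.0, 21.2), J = (-10.0, -21.2). Equal radii place Z and L the same way about H: Z = H + 23.4·n = (71.7, -7.99), L = H − 23.4·n = (51.7, -50.3). Then |GL| = |L − G| = 72.1.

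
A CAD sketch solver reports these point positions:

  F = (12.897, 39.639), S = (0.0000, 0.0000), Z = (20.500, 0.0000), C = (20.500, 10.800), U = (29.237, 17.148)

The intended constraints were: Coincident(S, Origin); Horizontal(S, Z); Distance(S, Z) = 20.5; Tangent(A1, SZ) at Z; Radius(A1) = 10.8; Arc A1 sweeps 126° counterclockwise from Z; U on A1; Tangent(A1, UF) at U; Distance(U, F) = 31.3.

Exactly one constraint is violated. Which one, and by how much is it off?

Distance(U, F) = 31.3 — off by 3.50.

S = (0.00, 0.00) ✓; S.y = 0.00, Z.y = 0.00 ✓; |SZ| = 20.50 ✓; ∠(CZ, ZS) = 90.00° ✓; |CZ| = 10.80 ✓; bearing(C→U) − bearing(C→Z) = 126.0° ✓; |CU| = 10.80 ✓; ∠(CU, UF) = 90.00° ✓; |UF| = 27.80 ✗.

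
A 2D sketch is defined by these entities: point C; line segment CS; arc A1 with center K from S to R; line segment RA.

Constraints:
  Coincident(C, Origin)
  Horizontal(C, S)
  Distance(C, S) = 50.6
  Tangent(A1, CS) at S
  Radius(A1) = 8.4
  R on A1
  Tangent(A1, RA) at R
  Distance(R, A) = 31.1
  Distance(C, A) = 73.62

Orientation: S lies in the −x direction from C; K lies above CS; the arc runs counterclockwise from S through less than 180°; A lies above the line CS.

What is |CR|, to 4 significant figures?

45.99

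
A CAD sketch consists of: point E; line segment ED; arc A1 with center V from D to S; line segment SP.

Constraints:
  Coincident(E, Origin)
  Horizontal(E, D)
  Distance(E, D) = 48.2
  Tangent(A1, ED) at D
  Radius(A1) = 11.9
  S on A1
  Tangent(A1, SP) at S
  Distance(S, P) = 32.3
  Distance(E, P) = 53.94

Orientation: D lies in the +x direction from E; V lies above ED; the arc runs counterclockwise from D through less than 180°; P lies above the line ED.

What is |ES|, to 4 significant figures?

60.00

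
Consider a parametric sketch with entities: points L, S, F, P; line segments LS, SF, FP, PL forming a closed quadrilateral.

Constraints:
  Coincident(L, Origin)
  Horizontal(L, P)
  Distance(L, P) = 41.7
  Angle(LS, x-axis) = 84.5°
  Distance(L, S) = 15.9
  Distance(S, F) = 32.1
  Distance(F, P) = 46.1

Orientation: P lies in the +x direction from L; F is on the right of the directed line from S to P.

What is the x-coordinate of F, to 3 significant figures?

-1.49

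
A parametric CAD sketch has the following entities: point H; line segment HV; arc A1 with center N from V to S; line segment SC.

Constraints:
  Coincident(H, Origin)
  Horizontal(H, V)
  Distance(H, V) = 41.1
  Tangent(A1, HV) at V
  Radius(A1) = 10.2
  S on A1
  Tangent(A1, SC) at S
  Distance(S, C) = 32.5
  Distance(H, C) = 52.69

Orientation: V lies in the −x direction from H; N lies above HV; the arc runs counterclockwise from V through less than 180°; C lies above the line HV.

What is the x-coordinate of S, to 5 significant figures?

-30.900

H is at the origin; HV is horizontal with |HV| = 41.1 and V on the −x side, so V = (-41.100, 0.0000). A1 meets HV tangentially, so NV is at right angles to HV, so N = V + (0, 10.2) = (-41.100, 10.200). Since NS ⟂ SC (tangency), |NC| = √(10.2² + 32.5²) = 34.063 regardless of where S sits on A1. So C lies on both circle(H, 52.69) and circle(N, 34.063); the above-HV intersection is C = (-30.879, 42.693). S is the foot of the tangent from C: S = (-30.900, 10.193).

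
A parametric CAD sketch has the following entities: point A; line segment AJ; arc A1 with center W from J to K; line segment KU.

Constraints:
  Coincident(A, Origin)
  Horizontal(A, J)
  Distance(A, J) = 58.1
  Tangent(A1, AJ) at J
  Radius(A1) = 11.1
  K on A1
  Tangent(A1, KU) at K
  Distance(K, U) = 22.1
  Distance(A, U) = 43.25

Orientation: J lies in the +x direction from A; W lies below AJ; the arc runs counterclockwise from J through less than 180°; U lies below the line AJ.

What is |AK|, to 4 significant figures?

49.15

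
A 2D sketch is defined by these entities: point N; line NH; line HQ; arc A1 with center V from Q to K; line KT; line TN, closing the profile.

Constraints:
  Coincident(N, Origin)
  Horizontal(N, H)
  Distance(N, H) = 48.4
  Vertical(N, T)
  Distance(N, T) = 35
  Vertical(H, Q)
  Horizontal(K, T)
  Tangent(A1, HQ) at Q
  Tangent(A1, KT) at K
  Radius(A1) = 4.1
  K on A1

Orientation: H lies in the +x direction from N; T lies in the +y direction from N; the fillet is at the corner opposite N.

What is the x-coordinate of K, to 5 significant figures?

44.300

N is at the origin; NH is horizontal with |NH| = 48.4 and H on the +x side, so H = (48.400, 0.0000). NT is vertical with |NT| = 35.0 and T on the +y side, so T = (0.0000, 35.000). The virtual corner opposite N is at (48.400, 35.000). The tangent condition forces VQ to be normal to HQ and tangency of A1 to KT means the radius VK is perpendicular to KT, with radius 4.1, so the center V sits 4.1 in from both sides at V = (44.300, 30.900). That places the tangent points at Q = (48.400, 30.900) on HQ and K = (44.300, 35.000) on KT. So K.x = 44.300.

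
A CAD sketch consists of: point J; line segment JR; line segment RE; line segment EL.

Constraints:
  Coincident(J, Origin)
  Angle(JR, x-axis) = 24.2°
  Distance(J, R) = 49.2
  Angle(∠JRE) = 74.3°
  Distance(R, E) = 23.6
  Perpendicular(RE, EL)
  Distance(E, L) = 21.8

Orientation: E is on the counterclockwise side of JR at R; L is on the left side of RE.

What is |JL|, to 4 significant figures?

27.56

J is at the origin; JR runs at 24.2° with length 49.2, so R = 49.2·(cos 24.2°, sin 24.2°) = (44.88, 20.17). ∠JRE = 74.3°, so RE runs at 24.2° + (180° − 74.3°) = 129.9° from the x-axis; with |RE| = 23.6, E = R + 23.6·(cos 129.9°, sin 129.9°) = (29.74, 38.27). The perpendicularity gives EL at right angles to RE; with |EL| = 21.8 on the left of RE, L = E + 21.8·(-0.7672, -0.6414) = (13.01, 24.29). Then |JL| = |L − J| = 27.56.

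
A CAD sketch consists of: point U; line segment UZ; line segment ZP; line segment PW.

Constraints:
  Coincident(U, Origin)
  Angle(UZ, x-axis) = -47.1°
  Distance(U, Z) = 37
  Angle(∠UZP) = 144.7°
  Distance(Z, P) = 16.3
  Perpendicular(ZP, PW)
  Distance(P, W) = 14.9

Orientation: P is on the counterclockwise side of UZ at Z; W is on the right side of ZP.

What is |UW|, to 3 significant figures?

59.0

U is at the origin; UZ runs at -47.1° with length 37.0, so Z = 37.0·(cos -47.1°, sin -47.1°) = (25.2, -27.1). ∠UZP = 144.7°, so ZP runs at -47.1° + (180° − 144.7°) = -11.8° from the x-axis; with |ZP| = 16.3, P = Z + 16.3·(cos -11.8°, sin -11.8°) = (41.1, -30.4). The perpendicularity gives PW at right angles to ZP; with |PW| = 14.9 on the right of ZP, W = P + 14.9·(-0.204, -0.979) = (38.1, -45.0). Then |UW| = |W − U| = 59.0.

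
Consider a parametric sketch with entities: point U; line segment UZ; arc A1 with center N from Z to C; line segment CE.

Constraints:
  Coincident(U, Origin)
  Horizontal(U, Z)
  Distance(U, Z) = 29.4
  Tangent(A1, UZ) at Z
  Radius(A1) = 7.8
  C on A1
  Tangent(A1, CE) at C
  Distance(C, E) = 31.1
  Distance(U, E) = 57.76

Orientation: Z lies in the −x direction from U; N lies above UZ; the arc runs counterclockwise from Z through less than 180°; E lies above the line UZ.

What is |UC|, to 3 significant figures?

27.3

Checks: U = (0.00, 0.00) ✓; |NC| = 7.800 ✓; ∠(NC, CE) = 90.00° ✓; |CE| = 31.10 ✓; |UE| = 57.76 ✓.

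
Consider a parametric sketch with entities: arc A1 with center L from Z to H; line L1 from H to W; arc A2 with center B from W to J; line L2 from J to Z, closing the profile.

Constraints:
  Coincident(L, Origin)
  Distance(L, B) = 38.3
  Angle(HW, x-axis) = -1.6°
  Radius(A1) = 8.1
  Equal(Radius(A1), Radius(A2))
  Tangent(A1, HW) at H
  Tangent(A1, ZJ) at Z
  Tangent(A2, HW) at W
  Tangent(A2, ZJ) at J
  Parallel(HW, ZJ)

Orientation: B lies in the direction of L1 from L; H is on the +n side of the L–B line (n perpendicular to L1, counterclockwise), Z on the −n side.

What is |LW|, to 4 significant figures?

39.15

The slot axis is L1's direction at -1.6°, so u = (cos -1.6°, sin -1.6°) = (0.9996, -0.02792) and n = (−sin -1.6°, cos -1.6°) = (0.02792, 0.9996). L is at the origin and B lies 38.3 along u from L, so B = 38.3·u = (38.29, -1.069). Tangency of A1 to both parallel lines with radius 8.1 puts H and Z at L ± 8.1·n: H = (0.2262, 8.097), Z = (-0.2262, -8.097). Equal radii place W and J the same way about B: W = B + 8.1·n = (38.51, 7.027), J = B − 8.1·n = (38.06, -9.166). Then |LW| = |W − L| = 39.15.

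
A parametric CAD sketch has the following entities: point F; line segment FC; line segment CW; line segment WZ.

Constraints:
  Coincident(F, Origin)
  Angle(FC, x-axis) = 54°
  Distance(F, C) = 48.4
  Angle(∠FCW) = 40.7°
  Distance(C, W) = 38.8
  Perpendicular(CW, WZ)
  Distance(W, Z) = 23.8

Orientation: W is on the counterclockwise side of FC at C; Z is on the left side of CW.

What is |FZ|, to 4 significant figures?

8.042

F is at the origin; FC runs at 54.0° with length 48.4, so C = 48.4·(cos 54.0°, sin 54.0°) = (28.45, 39.16). ∠FCW = 40.7°, so CW runs at 54.0° + (180° − 40.7°) = 193.3° from the x-axis; with |CW| = 38.8, W = C + 38.8·(cos 193.3°, sin 193.3°) = (-9.311, 30.23). CW is perpendicular to WZ; with |WZ| = 23.8 on the left of CW, Z = W + 23.8·(0.2300, -0.9732) = (-3.835, 7.069). Then |FZ| = |Z − F| = 8.042.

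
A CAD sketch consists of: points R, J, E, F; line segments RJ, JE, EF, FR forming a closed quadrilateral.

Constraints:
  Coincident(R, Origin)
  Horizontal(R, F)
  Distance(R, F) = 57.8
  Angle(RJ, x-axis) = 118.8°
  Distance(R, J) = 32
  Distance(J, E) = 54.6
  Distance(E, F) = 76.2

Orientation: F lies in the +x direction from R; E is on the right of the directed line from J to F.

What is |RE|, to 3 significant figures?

29.8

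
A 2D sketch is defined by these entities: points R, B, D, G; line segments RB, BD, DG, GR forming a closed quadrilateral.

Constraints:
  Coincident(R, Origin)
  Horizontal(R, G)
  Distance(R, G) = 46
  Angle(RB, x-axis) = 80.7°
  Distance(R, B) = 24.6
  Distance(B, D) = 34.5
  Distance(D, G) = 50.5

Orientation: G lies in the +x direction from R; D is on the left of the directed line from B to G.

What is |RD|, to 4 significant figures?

55.97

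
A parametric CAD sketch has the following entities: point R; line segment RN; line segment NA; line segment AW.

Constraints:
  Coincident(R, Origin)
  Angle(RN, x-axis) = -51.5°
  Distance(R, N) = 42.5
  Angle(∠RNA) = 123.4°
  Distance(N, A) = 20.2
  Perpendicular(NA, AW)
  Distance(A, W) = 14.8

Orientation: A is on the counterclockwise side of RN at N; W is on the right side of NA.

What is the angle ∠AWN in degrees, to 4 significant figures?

53.77°

∠RNA = 123.4°, so NA runs at -51.5° + (180° − 123.4°) = 5.100° from the x-axis; with |NA| = 20.2, A = N + 20.2·(cos 5.100°, sin 5.100°) = (46.58, -31.47). NA is perpendicular to AW; with |AW| = 14.8 on the right of NA, W = A + 14.8·(0.08889, -0.9960) = (47.89, -46.21). Then cos ∠AWN = WA·WN / (|WA||WN|), giving 53.77°.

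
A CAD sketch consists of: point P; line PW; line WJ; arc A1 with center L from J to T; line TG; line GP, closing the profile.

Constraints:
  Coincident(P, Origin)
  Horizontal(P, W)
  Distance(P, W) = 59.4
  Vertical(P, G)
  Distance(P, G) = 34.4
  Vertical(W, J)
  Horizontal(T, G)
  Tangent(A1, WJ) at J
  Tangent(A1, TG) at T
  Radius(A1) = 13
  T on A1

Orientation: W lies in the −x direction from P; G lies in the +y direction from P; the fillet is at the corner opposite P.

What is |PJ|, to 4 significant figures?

63.14

P is at the origin; PW is horizontal with |PW| = 59.4 and W on the −x side, so W = (-59.40, 0.000). P and G share the same x with |PG| = 34.4 and G on the +y side, so G = (0.000, 34.40). The virtual corner opposite P is at (-59.40, 34.40). A1 meets WJ tangentially, so LJ is at right angles to WJ and A1 meets TG tangentially, so LT is at right angles to TG, with radius 13.0, so the center L sits 13.0 in from both sides at L = (-46.40, 21.40). That places the tangent points at J = (-59.40, 21.40) on WJ and T = (-46.40, 34.40) on TG. Then |PJ| = |J − P| = 63.14.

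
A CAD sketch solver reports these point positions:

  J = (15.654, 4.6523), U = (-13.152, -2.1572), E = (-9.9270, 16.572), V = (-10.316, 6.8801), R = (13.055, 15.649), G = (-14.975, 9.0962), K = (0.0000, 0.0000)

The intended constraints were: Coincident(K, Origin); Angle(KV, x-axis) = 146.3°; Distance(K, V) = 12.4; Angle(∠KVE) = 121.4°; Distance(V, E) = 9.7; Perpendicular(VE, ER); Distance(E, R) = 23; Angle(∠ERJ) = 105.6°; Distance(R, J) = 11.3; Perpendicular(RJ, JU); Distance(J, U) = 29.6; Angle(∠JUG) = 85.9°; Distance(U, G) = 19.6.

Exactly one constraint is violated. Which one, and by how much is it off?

Distance(U, G) = 19.6 — off by 8.20.

K = (0.00, 0.00) ✓; KV at 146.3° ✓; |KV| = 12.40 ✓; ∠KVE = 121.4° ✓; |VE| = 9.700 ✓; ∠(VE, ER) = 90.00° ✓; |ER| = 23.00 ✓; ∠ERJ = 105.6° ✓; |RJ| = 11.30 ✓; ∠(RJ, JU) = 90.00° ✓; |JU| = 29.60 ✓; ∠JUG = 85.90° ✓; |UG| = 11.40 ✗.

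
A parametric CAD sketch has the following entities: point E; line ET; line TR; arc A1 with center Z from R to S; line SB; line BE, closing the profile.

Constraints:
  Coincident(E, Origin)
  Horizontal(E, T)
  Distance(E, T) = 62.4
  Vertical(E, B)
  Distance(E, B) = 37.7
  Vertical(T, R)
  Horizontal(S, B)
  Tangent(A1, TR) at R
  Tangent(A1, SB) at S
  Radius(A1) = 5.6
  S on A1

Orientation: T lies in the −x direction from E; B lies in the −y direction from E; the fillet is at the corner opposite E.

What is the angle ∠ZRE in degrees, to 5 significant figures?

27.222°

The virtual corner opposite E is at (-62.400, -37.700). The tangent condition forces ZR to be normal to TR and A1 meets SB tangentially, so ZS is at right angles to SB, with radius 5.6, so the center Z sits 5.6 in from both sides at Z = (-56.800, -32.100). That places the tangent points at R = (-62.400, -32.100) on TR and S = (-56.800, -37.700) on SB. Then cos ∠ZRE = RZ·RE / (|RZ||RE|), giving 27.222°.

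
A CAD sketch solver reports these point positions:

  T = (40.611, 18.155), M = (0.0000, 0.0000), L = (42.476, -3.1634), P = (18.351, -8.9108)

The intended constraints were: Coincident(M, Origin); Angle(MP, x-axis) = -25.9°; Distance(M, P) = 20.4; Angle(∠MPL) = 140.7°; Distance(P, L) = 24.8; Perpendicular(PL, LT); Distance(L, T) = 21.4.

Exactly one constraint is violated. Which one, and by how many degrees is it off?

Perpendicular(PL, LT) — off by 8.40°.

M = (0.00, 0.00) ✓; MP at -25.90° ✓; |MP| = 20.40 ✓; ∠MPL = 140.7° ✓; |PL| = 24.80 ✓; ∠(PL, LT) = 81.60° ✗; |LT| = 21.40 ✓.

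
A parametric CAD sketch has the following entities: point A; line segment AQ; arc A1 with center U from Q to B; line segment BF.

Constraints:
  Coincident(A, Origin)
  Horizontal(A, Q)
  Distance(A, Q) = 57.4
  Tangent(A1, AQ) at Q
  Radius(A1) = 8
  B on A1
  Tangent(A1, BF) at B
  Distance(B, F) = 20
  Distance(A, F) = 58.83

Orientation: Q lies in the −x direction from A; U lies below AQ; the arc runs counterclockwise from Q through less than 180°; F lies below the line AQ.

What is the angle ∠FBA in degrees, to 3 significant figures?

63.4°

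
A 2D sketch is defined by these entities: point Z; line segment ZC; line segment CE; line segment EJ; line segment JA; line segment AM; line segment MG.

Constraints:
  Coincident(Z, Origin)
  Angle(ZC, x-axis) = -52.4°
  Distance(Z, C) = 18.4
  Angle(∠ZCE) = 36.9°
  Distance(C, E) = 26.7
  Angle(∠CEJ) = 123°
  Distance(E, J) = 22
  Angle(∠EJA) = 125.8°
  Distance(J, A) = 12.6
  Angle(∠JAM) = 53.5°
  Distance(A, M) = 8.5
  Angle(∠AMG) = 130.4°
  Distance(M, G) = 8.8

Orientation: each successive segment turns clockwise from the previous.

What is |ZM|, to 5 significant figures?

19.086

Z is at the origin; ZC runs at -52.4° with length 18.4, so C = (11.227, -14.578). ∠ZCE = 36.9° gives CE at 164.50° from the x-axis; with |CE| = 26.7, E = (-14.502, -7.4429). ∠CEJ = 123.0° gives EJ at 107.50° from the x-axis; with |EJ| = 22.0, J = (-21.118, 13.539). ∠EJA = 125.8° gives JA at 53.300° from the x-axis; with |JA| = 12.6, A = (-13.588, 23.641). ∠JAM = 53.5° gives AM at -73.200° from the x-axis; with |AM| = 8.5, M = (-11.131, 15.504). Then |ZM| = |M − Z| = 19.086.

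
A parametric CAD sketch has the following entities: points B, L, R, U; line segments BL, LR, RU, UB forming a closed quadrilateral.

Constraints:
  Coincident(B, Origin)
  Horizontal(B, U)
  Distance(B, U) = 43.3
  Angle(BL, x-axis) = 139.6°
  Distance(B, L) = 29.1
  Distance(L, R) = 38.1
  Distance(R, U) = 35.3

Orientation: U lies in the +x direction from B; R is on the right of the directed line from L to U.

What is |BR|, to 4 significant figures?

9.206

Checks: |LR| = 38.10 ✓; |RU| = 35.30 ✓.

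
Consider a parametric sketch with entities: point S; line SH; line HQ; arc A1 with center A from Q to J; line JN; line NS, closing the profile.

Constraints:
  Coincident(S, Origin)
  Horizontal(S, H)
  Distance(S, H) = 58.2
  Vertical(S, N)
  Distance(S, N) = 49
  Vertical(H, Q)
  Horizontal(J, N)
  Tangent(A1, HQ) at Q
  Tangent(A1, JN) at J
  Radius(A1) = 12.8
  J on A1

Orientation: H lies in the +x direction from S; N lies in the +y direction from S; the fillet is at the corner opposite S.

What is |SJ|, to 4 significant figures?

66.80

S is at the origin; S and H share the same y with |SH| = 58.2 and H on the +x side, so H = (58.20, 0.000). S and N share the same x with |SN| = 49.0 and N on the +y side, so N = (0.000, 49.00). The virtual corner opposite S is at (58.20, 49.00). The tangent condition forces AQ to be normal to HQ and A1 meets JN tangentially, so AJ is at right angles to JN, with radius 12.8, so the center A sits 12.8 in from both sides at A = (45.40, 36.20). That places the tangent points at Q = (58.20, 36.20) on HQ and J = (45.40, 49.00) on JN. Then |SJ| = |J − S| = 66.80.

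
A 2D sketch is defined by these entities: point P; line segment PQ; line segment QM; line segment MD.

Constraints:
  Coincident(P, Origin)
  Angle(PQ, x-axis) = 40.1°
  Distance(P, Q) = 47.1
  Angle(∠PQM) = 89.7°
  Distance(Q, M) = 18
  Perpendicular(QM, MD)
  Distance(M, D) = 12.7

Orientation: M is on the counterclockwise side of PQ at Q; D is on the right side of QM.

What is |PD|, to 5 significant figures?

62.379

P is at the origin; PQ runs at 40.1° with length 47.1, so Q = 47.1·(cos 40.1°, sin 40.1°) = (36.028, 30.338). ∠PQM = 89.7°, so QM runs at 40.1° + (180° − 89.7°) = 130.40° from the x-axis; with |QM| = 18.0, M = Q + 18.0·(cos 130.40°, sin 130.40°) = (24.362, 44.046). QM is perpendicular to MD; with |MD| = 12.7 on the right of QM, D = M + 12.7·(0.76154, 0.64812) = (34.033, 52.277). Then |PD| = |D − P| = 62.379.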